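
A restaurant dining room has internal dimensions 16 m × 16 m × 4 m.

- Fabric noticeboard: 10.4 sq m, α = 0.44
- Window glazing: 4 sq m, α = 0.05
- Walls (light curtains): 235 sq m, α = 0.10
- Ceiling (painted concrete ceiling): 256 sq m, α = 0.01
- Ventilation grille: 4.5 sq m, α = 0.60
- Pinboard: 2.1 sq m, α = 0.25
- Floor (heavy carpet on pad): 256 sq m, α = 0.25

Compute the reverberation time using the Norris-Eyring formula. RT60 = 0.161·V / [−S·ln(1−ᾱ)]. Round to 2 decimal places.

Total surface area S = 10.4 + 4 + 235 + 256 + 4.5 + 2.1 + 256 = 768.0 sq m.
Absorption A = 10.4×0.44 + 4×0.05 + 235×0.10 + 256×0.01 + 4.5×0.60 + 2.1×0.25 + 256×0.25 = 98.061 sabins.
ᾱ = 98.061 / 768.0 = 0.1277.
−S·ln(1−ᾱ) = −768.0 × ln(1 − 0.1277) = 104.926.
V = 16 × 16 × 4 = 1024 m³.
RT60 = 0.161 × 1024 / 104.926 = 1.57 s.

1.57 s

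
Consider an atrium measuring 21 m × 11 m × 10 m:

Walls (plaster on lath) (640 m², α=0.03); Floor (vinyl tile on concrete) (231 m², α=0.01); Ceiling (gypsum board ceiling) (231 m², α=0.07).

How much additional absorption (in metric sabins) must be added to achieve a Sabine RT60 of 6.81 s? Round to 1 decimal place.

16.9 sabins

Total absorption A₁ = 640*0.03 + 231*0.01 + 231*0.07
  = 19.200 + 2.310 + 16.170 = 37.680 m² sabins.
Target A₂ = 0.161·2310/6.81 = 54.612 sabins (V = 2310 m³).
Additional absorption ΔA = 54.612 − 37.680 = 16.9 sabins.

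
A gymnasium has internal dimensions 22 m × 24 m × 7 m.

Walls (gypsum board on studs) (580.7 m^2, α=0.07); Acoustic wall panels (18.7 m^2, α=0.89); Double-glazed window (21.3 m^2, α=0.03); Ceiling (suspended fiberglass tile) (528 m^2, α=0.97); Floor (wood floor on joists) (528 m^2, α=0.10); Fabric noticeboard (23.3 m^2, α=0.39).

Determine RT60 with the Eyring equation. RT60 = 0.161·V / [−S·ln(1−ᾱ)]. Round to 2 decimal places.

S = Σ Sᵢ = 1700.0 m^2.
Σ(Sᵢαᵢ) = 580.7·0.07 + 18.7·0.89 + 21.3·0.03 + 528·0.97 + 528·0.10 + 23.3·0.39 = 631.978.
ᾱ = 631.978 / 1700.0 = 0.3718.
Eyring denominator: −S ln(1−ᾱ) = 790.324.
V = 22 × 24 × 7 = 3696 m³.
RT60 = 0.161 × 3696 / 790.324 = 0.75 s.

0.75 s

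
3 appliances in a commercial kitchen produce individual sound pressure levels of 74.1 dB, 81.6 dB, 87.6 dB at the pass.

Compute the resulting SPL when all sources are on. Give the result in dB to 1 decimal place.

88.7 dB

Σ 10^(Lᵢ/10) = 7.457e+08.
Back to dB: 10·log₁₀ Σ = 88.7 dB.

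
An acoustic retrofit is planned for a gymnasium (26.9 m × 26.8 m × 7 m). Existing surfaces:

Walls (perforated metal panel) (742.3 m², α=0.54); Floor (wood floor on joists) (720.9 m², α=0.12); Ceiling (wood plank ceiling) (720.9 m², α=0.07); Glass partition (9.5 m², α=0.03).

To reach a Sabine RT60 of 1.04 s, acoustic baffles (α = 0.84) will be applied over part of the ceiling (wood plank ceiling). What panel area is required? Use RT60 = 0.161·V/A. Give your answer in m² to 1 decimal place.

315.8

Equivalent absorption area: A₁ = 742.3·0.54 + 720.9·0.12 + 720.9·0.07 + 9.5·0.03 = 538.098 m².
Required A₂ = 0.161·5046.44/1.04 = 781.228 sabins.
Absorption to add: 781.228 − 538.098 = 243.130 sabins.
Each m² of panel replacing the ceiling (wood plank ceiling) adds (0.84 − 0.07) = 0.77 sabins.
Panel area = 243.130 / 0.77 = 315.8 m².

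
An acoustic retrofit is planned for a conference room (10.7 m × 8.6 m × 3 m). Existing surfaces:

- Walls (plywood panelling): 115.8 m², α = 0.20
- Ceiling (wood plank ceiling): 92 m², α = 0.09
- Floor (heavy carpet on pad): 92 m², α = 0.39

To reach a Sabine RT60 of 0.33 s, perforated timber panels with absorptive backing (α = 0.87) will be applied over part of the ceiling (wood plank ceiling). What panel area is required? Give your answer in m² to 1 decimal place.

Summing Sᵢαᵢ: 23.160 + 8.280 + 35.880 → A₁ = 67.320 sabins.
Required A₂ = 0.161·276.06/0.33 = 134.684 sabins.
Absorption to add: 134.684 − 67.320 = 67.364 sabins.
Each m² of panel replacing the ceiling (wood plank ceiling) adds (0.87 − 0.09) = 0.78 sabins.
Area = ΔA/Δα = 67.364/0.78 = 86.4 m².

86.4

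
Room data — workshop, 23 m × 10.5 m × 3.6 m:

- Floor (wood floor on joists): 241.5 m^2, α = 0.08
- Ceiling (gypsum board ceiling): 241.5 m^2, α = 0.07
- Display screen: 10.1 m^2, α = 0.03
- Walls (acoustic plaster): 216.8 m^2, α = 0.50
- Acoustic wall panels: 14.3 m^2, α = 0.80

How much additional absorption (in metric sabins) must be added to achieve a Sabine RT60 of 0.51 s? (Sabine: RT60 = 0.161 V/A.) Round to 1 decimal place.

Total absorption A₁ = 241.5*0.08 + 241.5*0.07 + 10.1*0.03 + 216.8*0.50 + 14.3*0.80
  = 19.320 + 16.905 + 0.303 + 108.400 + 11.440 = 156.368 m^2 sabins.
V = 869.4 m³. Required absorption A₂ = 0.161 × 869.4 / 0.51 = 274.458 sabins.
Shortfall: 274.458 − 156.368 = 118.1 sabins.

118.1 sabins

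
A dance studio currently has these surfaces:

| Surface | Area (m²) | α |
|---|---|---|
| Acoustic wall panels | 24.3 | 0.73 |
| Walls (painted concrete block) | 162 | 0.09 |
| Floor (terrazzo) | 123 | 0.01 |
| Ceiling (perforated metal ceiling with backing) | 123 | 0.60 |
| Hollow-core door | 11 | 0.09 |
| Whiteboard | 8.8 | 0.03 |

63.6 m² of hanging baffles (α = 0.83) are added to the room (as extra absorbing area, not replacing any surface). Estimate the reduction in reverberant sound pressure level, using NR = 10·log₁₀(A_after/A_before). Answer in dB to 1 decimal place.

Equivalent absorption area: A_before = 24.3·0.73 + 162·0.09 + 123·0.01 + 123·0.60 + 11·0.09 + 8.8·0.03 = 108.603 m².
Treatment contributes 63.6·0.83 = 52.788 sabins.
A_after = 108.603 + 52.788 = 161.391 sabins.
NR = 10·log₁₀(161.391/108.603) = 1.7 dB.

1.7 dB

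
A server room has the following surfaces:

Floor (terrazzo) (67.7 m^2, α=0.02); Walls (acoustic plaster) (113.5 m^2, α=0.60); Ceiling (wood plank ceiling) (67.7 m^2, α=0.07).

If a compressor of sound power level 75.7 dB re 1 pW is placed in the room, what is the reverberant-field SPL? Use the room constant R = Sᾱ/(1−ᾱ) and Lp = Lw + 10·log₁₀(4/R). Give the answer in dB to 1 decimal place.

Σ(Sᵢαᵢ) = 67.7·0.02 + 113.5·0.60 + 67.7·0.07 = 74.193; total area S = 248.9 m^2.
ᾱ = 0.2981, so room constant R = A/(1−ᾱ) = 105.703 m^2.
Lp = Lw + 10 log₁₀(4/R) = 75.7 -14.22 = 61.5 dB.

61.5 dB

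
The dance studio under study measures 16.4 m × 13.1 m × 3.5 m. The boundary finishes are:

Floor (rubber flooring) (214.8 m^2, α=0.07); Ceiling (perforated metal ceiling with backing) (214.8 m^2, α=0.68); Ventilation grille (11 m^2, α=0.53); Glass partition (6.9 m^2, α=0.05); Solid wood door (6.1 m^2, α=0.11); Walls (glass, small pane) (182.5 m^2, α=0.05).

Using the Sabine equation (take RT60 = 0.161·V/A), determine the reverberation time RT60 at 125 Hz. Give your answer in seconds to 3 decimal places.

Total absorption A = 214.8·0.07 + 214.8·0.68 + 11·0.53 + 6.9·0.05 + 6.1·0.11 + 182.5·0.05
  = 15.036 + 146.064 + 5.830 + 0.345 + 0.671 + 9.125 = 177.071 m^2 sabins.
V = 16.4·13.1·3.5 = 751.94 m³.
Sabine: RT60 = 0.161 × 751.94 / 177.071 = 0.684 s.

0.684 seconds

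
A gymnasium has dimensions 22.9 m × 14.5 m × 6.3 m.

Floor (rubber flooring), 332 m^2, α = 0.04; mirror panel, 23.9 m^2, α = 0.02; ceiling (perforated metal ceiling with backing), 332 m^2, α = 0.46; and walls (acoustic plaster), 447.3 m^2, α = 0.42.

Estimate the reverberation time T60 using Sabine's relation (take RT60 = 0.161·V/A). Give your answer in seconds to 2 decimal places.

Total absorption A = 332·0.04 + 23.9·0.02 + 332·0.46 + 447.3·0.42
  = 13.280 + 0.478 + 152.720 + 187.866 = 354.344 m^2 sabins.
V = 22.9·14.5·6.3 = 2091.915 m³.
Sabine: RT60 = 0.161 × 2091.915 / 354.344 = 0.95 s.

0.95 sec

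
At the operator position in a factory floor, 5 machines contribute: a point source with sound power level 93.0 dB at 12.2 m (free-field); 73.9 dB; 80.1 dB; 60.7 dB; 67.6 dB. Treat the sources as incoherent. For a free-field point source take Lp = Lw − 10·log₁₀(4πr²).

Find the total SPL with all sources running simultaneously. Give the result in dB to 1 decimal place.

81.3 dB

Source at 12.2 m: Lp = 93.0 − 10·log₁₀(4π·12.2²) = 93.0 − 10·log₁₀(1870.379) = 60.3 dB.
Σ 10^(Lᵢ/10) = 1.349e+08.
L_total = 10·log₁₀(1.349e+08) = 81.3 dB.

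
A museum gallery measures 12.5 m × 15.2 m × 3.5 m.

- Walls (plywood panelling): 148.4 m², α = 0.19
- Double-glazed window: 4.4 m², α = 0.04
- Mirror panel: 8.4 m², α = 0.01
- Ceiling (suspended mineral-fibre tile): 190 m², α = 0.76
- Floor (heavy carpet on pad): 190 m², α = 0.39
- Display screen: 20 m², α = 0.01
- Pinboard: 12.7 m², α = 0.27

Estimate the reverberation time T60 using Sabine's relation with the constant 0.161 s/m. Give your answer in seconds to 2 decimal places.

0.43 s

Summing Sᵢαᵢ: 28.196 + 0.176 + 0.084 + 144.400 + 74.100 + 0.200 + 3.429 → A = 250.585 sabins.
Room volume: 665 m³.
T = 0.161 V/A = 0.161·665/250.585 = 0.43 s.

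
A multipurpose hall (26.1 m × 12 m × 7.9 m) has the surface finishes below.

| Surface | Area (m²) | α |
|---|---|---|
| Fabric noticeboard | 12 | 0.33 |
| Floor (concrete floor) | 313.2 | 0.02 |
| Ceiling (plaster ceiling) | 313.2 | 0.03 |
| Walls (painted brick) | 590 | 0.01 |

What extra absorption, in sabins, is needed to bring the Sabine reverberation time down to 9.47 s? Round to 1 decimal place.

16.5 sabins

Summing Sᵢαᵢ: 3.960 + 6.264 + 9.396 + 5.900 → A₁ = 25.520 sabins.
V = 2474.28 m³. Required absorption A₂ = 0.161 × 2474.28 / 9.47 = 42.065 sabins.
ΔA = A₂ − A₁ = 42.065 − 25.520 = 16.5 sabins.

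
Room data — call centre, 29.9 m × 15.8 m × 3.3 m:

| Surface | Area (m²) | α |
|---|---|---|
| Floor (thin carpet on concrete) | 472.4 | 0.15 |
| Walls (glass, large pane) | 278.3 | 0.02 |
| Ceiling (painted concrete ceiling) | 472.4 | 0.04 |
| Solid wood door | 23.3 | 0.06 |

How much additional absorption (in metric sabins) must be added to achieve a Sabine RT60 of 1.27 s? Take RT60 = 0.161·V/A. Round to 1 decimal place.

100.9 sabins

Total absorption A₁ = 472.4*0.15 + 278.3*0.02 + 472.4*0.04 + 23.3*0.06
  = 70.860 + 5.566 + 18.896 + 1.398 = 96.720 m² sabins.
Target A₂ = 0.161·1558.986/1.27 = 197.635 sabins (V = 1558.986 m³).
Shortfall: 197.635 − 96.720 = 100.9 sabins.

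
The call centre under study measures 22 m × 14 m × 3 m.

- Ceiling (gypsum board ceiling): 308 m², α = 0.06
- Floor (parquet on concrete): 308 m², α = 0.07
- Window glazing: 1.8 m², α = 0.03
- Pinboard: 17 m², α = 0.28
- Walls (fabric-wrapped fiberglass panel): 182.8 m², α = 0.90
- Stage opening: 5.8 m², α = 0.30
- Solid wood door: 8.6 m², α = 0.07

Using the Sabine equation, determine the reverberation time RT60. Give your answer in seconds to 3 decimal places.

Equivalent absorption area: A = 308*0.06 + 308*0.07 + 1.8*0.03 + 17*0.28 + 182.8*0.90 + 5.8*0.30 + 8.6*0.07 = 211.716 m².
Volume V = 22 × 14 × 3 = 924 m³.
Sabine: RT60 = 0.161 × 924 / 211.716 = 0.703 s.

0.703 seconds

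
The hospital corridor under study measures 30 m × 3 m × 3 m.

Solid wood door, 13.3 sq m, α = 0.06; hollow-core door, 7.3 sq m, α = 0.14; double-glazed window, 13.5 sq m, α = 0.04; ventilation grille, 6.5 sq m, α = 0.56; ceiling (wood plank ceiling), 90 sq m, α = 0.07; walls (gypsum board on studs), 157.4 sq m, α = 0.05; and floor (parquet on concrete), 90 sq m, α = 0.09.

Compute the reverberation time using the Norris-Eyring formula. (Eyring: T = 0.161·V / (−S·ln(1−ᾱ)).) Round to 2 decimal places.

1.48 sec

Total surface area S = 13.3 + 7.3 + 13.5 + 6.5 + 90 + 157.4 + 90 = 378.0 sq m.
Absorption A = 13.3×0.06 + 7.3×0.14 + 13.5×0.04 + 6.5×0.56 + 90×0.07 + 157.4×0.05 + 90×0.09 = 28.270 sabins.
ᾱ = 28.270 / 378.0 = 0.0748.
Eyring denominator: −S ln(1−ᾱ) = 29.388.
V = 30 × 3 × 3 = 270 m³.
T = 0.161·V/[−S·ln(1−ᾱ)] = 0.161·270/29.388 = 1.48 s.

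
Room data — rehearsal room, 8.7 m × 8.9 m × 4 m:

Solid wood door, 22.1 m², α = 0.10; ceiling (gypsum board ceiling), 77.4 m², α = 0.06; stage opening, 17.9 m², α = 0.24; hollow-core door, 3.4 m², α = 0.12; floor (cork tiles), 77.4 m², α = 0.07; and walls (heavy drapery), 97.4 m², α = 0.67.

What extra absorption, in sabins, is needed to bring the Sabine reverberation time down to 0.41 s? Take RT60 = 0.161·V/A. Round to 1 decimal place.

39.4 sabins

Summing Sᵢαᵢ: 2.210 + 4.644 + 4.296 + 0.408 + 5.418 + 65.258 → A₁ = 82.234 sabins.
Target A₂ = 0.161·309.72/0.41 = 121.622 sabins (V = 309.72 m³).
Shortfall: 121.622 − 82.234 = 39.4 sabins.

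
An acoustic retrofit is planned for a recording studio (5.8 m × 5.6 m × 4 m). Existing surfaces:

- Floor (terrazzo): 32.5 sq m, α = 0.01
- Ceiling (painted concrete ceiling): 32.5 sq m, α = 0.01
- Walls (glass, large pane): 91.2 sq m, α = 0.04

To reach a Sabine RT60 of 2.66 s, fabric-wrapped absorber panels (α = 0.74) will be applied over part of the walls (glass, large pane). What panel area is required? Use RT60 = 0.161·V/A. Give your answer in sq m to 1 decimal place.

Total absorption A₁ = 32.5*0.01 + 32.5*0.01 + 91.2*0.04
  = 0.325 + 0.325 + 3.648 = 4.298 sq m sabins.
Required A₂ = 0.161·129.92/2.66 = 7.864 sabins.
ΔA needed = 7.864 − 4.298 = 3.566 sabins.
Net gain per sq m: Δα = 0.74 − 0.04 = 0.70.
Panel area = 3.566 / 0.70 = 5.1 sq m.

5.1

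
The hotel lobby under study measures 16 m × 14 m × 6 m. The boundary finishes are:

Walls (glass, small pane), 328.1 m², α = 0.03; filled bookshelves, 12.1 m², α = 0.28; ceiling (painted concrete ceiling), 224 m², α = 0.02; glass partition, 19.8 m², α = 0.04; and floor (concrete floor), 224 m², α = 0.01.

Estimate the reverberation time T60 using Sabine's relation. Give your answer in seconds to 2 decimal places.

Summing Sᵢαᵢ: 9.843 + 3.388 + 4.480 + 0.792 + 2.240 → A = 20.743 sabins.
Room volume: 1344 m³.
T = 0.161 V/A = 0.161·1344/20.743 = 10.43 s.

10.43 seconds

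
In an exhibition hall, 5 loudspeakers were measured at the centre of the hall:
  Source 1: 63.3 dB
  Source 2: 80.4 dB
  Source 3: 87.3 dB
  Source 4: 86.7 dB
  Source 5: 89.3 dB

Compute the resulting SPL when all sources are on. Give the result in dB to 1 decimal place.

92.9 dB

Converting to relative power and adding: 10^(63.3/10) + 10^(80.4/10) + 10^(87.3/10) + 10^(86.7/10) + 10^(89.3/10) = 1.968e+09.
Back to dB: 10·log₁₀ Σ = 92.9 dB.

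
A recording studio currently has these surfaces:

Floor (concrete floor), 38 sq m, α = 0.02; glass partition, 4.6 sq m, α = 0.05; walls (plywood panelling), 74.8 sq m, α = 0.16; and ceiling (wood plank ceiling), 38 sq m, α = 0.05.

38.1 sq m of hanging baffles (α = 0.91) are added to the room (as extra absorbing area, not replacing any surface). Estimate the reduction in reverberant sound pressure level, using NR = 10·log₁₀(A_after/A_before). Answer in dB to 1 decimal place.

5.2 dB

Total absorption A_before = 38×0.02 + 4.6×0.05 + 74.8×0.16 + 38×0.05
  = 0.760 + 0.230 + 11.968 + 1.900 = 14.858 sq m sabins.
Treatment contributes 38.1·0.91 = 34.671 sabins.
A_after = 14.858 + 34.671 = 49.529 sabins.
NR = 10·log₁₀(49.529/14.858) = 5.2 dB.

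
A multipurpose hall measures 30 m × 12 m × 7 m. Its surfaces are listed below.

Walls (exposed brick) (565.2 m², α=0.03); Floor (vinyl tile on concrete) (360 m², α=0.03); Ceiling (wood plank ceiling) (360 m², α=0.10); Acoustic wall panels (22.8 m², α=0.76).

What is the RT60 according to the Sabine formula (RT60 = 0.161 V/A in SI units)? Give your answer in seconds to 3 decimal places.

A = Σ Sᵢαᵢ = 565.2·0.03 + 360·0.03 + 360·0.10 + 22.8·0.76 = 81.084 sabins.
Room volume: 2520 m³.
Sabine: RT60 = 0.161 × 2520 / 81.084 = 5.004 s.

5.004 s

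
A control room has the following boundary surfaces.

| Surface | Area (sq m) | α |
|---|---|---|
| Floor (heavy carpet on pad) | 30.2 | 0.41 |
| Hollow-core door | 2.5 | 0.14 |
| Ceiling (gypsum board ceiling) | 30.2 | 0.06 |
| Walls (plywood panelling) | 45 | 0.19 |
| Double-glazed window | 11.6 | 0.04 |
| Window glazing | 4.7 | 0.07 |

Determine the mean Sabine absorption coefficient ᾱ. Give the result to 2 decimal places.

0.19

S = Σ Sᵢ = 30.2 + 2.5 + 30.2 + 45 + 11.6 + 4.7 = 124.2 sq m.
Weighted sum Σ Sα = 23.887.
ᾱ = 23.887 / 124.2 = 0.19.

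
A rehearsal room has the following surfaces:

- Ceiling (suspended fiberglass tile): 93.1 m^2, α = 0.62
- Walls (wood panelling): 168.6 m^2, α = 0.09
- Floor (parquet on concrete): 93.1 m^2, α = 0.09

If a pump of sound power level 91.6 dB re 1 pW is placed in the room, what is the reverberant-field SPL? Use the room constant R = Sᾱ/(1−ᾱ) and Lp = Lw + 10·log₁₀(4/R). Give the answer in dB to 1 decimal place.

A = 81.275 sabins; S = 354.8 m^2.
ᾱ = 81.275/354.8 = 0.2291; R = Sᾱ/(1−ᾱ) = 81.275/(1−0.2291) = 105.429 m^2.
Lp = Lw + 10 log₁₀(4/R) = 91.6 -14.21 = 77.4 dB.

77.4 dB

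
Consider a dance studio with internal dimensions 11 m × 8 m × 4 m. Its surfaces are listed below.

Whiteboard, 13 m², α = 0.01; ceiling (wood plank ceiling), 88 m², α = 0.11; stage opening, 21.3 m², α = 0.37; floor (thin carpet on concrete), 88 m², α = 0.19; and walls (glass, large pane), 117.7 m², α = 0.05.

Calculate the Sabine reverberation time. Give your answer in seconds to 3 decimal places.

Equivalent absorption area: A = 13*0.01 + 88*0.11 + 21.3*0.37 + 88*0.19 + 117.7*0.05 = 40.296 m².
V = 11·8·4 = 352 m³.
T = 0.161 V/A = 0.161·352/40.296 = 1.406 s.

1.406 s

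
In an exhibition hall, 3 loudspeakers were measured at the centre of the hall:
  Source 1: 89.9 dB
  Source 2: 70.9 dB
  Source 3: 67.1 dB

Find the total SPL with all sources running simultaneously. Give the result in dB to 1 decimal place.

Σ 10^(Lᵢ/10) = 9.947e+08.
Back to dB: 10·log₁₀ Σ = 90.0 dB.

90.0 dB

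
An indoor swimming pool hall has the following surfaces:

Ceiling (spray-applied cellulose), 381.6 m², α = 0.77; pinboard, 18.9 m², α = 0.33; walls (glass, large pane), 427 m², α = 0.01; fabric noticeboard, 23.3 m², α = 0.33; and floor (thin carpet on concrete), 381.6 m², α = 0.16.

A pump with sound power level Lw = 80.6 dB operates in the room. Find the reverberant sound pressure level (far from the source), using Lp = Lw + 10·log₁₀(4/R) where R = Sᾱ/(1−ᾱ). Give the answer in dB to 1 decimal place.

59.3 dB

Σ(Sᵢαᵢ) = 381.6·0.77 + 18.9·0.33 + 427·0.01 + 23.3·0.33 + 381.6·0.16 = 373.084; total area S = 1232.4 m².
ᾱ = 0.3027, so room constant R = A/(1−ᾱ) = 535.041 m².
Lp = 80.6 + 10·log₁₀(4/535.041) = 80.6 + (-21.26) = 59.3 dB.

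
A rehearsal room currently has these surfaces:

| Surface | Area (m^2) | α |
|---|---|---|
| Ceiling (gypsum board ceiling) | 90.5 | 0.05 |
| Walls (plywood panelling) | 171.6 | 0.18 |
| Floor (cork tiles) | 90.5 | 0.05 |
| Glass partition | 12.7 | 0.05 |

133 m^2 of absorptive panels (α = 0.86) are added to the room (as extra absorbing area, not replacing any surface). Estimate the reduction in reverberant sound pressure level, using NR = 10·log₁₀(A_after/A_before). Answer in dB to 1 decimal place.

5.8 dB

Total absorption A_before = 90.5·0.05 + 171.6·0.18 + 90.5·0.05 + 12.7·0.05
  = 4.525 + 30.888 + 4.525 + 0.635 = 40.573 m^2 sabins.
Treatment contributes 133·0.86 = 114.380 sabins.
A_after = 40.573 + 114.380 = 154.953 sabins.
NR = 10·log₁₀(154.953/40.573) = 5.8 dB.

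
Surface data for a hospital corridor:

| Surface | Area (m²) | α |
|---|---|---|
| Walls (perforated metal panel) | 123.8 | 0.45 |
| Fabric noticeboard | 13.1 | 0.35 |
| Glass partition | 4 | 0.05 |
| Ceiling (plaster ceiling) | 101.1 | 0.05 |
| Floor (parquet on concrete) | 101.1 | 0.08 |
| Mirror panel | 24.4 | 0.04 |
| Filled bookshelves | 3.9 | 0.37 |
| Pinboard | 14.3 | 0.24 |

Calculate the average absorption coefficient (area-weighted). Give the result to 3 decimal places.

Total surface area S = 385.7 m².
A = 123.8×0.45 + 13.1×0.35 + 4×0.05 + 101.1×0.05 + 101.1×0.08 + 24.4×0.04 + 3.9×0.37 + 14.3×0.24 = 79.489 sabins.
ᾱ = A/S = 0.206.

0.206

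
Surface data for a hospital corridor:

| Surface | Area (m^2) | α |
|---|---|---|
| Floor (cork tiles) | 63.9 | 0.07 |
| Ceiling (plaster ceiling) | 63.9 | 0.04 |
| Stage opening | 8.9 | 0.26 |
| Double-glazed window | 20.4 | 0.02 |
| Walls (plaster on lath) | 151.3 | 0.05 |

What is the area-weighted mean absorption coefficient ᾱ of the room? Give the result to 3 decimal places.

0.056

Total surface area S = 308.4 m^2.
Σ(Sᵢαᵢ) = 63.9*0.07 + 63.9*0.04 + 8.9*0.26 + 20.4*0.02 + 151.3*0.05 = 17.316.
ᾱ = A/S = 0.056.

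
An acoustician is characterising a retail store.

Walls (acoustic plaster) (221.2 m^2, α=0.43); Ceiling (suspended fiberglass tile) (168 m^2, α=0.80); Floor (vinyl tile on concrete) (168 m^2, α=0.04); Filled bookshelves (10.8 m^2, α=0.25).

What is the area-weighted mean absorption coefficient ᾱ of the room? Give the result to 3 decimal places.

S = Σ Sᵢ = 221.2 + 168 + 168 + 10.8 = 568.0 m^2.
A = 221.2·0.43 + 168·0.80 + 168·0.04 + 10.8·0.25 = 238.936 sabins.
ᾱ = A/S = 0.421.

0.421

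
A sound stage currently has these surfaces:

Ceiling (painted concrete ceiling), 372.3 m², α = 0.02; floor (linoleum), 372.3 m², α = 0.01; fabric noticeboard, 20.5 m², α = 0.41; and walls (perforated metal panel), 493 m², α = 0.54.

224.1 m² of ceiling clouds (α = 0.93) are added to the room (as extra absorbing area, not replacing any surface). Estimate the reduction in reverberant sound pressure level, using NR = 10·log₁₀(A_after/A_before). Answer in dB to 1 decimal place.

Summing Sᵢαᵢ: 7.446 + 3.723 + 8.405 + 266.220 → A_before = 285.794 sabins.
Treatment contributes 224.1·0.93 = 208.413 sabins.
New total A_after = 494.207 sabins.
Reduction = 10 log₁₀(A_after/A_before) = 10 log₁₀(1.7292) = 2.4 dB.

2.4 dB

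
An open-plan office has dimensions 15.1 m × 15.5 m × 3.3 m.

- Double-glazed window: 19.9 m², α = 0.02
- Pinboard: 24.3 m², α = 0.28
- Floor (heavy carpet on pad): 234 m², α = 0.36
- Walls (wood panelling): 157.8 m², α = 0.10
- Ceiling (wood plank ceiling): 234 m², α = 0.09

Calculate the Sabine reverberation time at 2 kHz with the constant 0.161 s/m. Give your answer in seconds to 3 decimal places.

0.969 s

A = Σ Sᵢαᵢ = 19.9*0.02 + 24.3*0.28 + 234*0.36 + 157.8*0.10 + 234*0.09 = 128.282 sabins.
Volume V = 15.1 × 15.5 × 3.3 = 772.365 m³.
Sabine: RT60 = 0.161 × 772.365 / 128.282 = 0.969 s.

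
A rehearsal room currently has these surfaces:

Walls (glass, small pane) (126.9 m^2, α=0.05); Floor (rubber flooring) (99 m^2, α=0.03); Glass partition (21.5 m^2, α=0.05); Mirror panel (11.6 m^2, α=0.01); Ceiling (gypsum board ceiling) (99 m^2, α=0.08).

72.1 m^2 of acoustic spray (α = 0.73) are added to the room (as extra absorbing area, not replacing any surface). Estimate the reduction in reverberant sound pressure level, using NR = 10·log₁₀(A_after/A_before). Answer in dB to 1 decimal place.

Summing Sᵢαᵢ: 6.345 + 2.970 + 1.075 + 0.116 + 7.920 → A_before = 18.426 sabins.
Added absorption = 72.1 × 0.73 = 52.633 sabins.
New total A_after = 71.059 sabins.
NR = 10·log₁₀(71.059/18.426) = 5.9 dB.

5.9 dB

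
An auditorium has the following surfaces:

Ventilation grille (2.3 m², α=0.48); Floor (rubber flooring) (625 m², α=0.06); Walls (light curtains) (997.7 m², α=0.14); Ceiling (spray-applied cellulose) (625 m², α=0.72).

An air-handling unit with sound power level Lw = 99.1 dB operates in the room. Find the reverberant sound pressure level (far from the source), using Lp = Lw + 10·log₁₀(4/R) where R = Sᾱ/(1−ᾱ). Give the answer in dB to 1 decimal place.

75.7 dB

Σ(Sᵢαᵢ) = 2.3·0.48 + 625·0.06 + 997.7·0.14 + 625·0.72 = 628.282; total area S = 2250.0 m².
ᾱ = 0.2792, so room constant R = A/(1−ᾱ) = 871.645 m².
Lp = 99.1 + 10·log₁₀(4/871.645) = 99.1 + (-23.38) = 75.7 dB.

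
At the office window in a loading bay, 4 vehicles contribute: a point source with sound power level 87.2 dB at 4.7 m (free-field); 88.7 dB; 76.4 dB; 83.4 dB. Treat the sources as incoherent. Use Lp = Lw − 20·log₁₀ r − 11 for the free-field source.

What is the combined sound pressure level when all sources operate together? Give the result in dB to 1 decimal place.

Source at 4.7 m: Lp = 87.2 − 20·log₁₀(4.7) − 11 = 62.8 dB.
Converting to relative power and adding: 10^(62.8/10) + 10^(88.7/10) + 10^(76.4/10) + 10^(83.4/10) = 1.006e+09.
Combined level = 10 log₁₀(1.006e+09) = 90.0 dB.

90.0 dB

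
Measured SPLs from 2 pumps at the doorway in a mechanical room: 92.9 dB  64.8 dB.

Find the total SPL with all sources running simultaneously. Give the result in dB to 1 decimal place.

92.9 dB

Converting to relative power and adding: 10^(92.9/10) + 10^(64.8/10) = 1.953e+09.
Combined level = 10 log₁₀(1.953e+09) = 92.9 dB.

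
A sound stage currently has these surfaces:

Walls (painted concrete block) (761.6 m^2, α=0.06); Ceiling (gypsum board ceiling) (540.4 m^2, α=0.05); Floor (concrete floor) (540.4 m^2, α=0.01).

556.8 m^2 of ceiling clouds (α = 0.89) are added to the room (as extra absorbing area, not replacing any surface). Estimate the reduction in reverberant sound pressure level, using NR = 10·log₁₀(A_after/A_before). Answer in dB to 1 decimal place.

Summing Sᵢαᵢ: 45.696 + 27.020 + 5.404 → A_before = 78.120 sabins.
Added absorption = 556.8 × 0.89 = 495.552 sabins.
A_after = 78.120 + 495.552 = 573.672 sabins.
NR = 10·log₁₀(573.672/78.120) = 8.7 dB.

8.7 dB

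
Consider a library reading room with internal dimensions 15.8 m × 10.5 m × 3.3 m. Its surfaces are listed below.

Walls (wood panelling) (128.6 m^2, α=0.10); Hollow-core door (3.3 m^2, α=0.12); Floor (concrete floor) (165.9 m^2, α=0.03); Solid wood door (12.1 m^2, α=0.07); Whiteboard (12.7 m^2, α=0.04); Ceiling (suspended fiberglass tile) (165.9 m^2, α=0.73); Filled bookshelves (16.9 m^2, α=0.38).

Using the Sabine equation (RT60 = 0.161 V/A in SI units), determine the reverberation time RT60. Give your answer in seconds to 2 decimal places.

Total absorption A = 128.6×0.10 + 3.3×0.12 + 165.9×0.03 + 12.1×0.07 + 12.7×0.04 + 165.9×0.73 + 16.9×0.38
  = 12.860 + 0.396 + 4.977 + 0.847 + 0.508 + 121.107 + 6.422 = 147.117 m^2 sabins.
Volume V = 15.8 × 10.5 × 3.3 = 547.47 m³.
T = 0.161 V/A = 0.161·547.47/147.117 = 0.60 s.

0.60 sec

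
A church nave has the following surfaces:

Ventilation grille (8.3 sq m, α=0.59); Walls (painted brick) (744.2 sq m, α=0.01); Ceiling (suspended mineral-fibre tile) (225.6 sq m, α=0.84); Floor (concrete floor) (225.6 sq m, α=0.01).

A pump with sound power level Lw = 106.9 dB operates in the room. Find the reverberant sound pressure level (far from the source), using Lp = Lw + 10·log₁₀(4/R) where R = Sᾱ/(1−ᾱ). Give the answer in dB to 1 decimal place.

Σ(Sᵢαᵢ) = 8.3×0.59 + 744.2×0.01 + 225.6×0.84 + 225.6×0.01 = 204.099; total area S = 1203.7 sq m.
ᾱ = 0.1696, so room constant R = A/(1−ᾱ) = 245.784 sq m.
Lp = Lw + 10 log₁₀(4/R) = 106.9 -17.88 = 89.0 dB.

89.0 dB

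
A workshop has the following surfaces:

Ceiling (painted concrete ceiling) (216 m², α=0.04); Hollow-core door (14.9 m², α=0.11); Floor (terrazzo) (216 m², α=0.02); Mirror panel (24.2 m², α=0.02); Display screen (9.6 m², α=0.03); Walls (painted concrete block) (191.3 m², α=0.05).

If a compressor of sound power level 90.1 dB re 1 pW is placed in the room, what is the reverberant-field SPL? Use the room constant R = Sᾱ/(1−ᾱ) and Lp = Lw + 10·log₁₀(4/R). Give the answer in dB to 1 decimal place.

A = 24.936 sabins; S = 672.0 m².
ᾱ = 0.0371, so room constant R = A/(1−ᾱ) = 25.897 m².
Lp = 90.1 + 10·log₁₀(4/25.897) = 90.1 + (-8.11) = 82.0 dB.

82.0 dB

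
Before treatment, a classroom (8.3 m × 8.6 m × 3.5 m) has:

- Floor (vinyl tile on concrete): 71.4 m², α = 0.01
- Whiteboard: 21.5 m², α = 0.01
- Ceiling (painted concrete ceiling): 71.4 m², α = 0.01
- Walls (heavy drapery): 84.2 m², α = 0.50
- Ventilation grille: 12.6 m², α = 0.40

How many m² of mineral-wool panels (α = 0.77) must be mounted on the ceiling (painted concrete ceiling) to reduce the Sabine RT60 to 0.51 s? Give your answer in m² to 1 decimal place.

Equivalent absorption area: A₁ = 71.4×0.01 + 21.5×0.01 + 71.4×0.01 + 84.2×0.50 + 12.6×0.40 = 48.783 m².
V = 249.83 m³. Target absorption A₂ = 0.161 × 249.83 / 0.51 = 78.868 sabins.
ΔA needed = 78.868 − 48.783 = 30.085 sabins.
Each m² of panel replacing the ceiling (painted concrete ceiling) adds (0.77 − 0.01) = 0.76 sabins.
Area = ΔA/Δα = 30.085/0.76 = 39.6 m².

39.6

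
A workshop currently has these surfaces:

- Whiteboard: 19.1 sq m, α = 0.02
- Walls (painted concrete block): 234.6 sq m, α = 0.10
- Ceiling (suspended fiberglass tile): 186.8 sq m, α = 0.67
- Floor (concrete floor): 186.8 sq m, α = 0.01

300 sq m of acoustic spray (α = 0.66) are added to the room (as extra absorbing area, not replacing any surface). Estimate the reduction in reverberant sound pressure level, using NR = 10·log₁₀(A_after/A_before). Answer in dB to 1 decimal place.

Summing Sᵢαᵢ: 0.382 + 23.460 + 125.156 + 1.868 → A_before = 150.866 sabins.
Treatment contributes 300·0.66 = 198.000 sabins.
New total A_after = 348.866 sabins.
NR = 10·log₁₀(348.866/150.866) = 3.6 dB.

3.6 dB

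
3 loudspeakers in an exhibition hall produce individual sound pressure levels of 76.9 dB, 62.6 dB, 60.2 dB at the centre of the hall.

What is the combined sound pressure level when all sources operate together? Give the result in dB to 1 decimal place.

77.1 dB

Converting to relative power and adding: 10^(76.9/10) + 10^(62.6/10) + 10^(60.2/10) = 5.184e+07.
L_total = 10·log₁₀(5.184e+07) = 77.1 dB.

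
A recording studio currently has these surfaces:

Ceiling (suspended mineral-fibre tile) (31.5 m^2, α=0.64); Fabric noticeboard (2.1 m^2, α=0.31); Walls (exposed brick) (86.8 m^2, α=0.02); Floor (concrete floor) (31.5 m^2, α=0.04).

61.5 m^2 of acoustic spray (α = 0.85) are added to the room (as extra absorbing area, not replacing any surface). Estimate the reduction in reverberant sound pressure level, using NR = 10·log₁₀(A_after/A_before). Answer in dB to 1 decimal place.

5.0 dB

Equivalent absorption area: A_before = 31.5×0.64 + 2.1×0.31 + 86.8×0.02 + 31.5×0.04 = 23.807 m^2.
Treatment contributes 61.5·0.85 = 52.275 sabins.
New total A_after = 76.082 sabins.
NR = 10·log₁₀(76.082/23.807) = 5.0 dB.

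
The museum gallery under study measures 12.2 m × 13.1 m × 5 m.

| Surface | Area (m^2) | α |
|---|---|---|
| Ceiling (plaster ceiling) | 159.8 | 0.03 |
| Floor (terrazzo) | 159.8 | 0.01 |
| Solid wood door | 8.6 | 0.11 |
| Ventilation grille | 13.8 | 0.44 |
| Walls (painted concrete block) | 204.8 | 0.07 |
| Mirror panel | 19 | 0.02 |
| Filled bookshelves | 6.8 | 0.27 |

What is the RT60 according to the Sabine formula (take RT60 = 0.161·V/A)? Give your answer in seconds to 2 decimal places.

Equivalent absorption area: A = 159.8·0.03 + 159.8·0.01 + 8.6·0.11 + 13.8·0.44 + 204.8·0.07 + 19·0.02 + 6.8·0.27 = 29.962 m^2.
Volume V = 12.2 × 13.1 × 5 = 799.1 m³.
T = 0.161 V/A = 0.161·799.1/29.962 = 4.29 s.

4.29 seconds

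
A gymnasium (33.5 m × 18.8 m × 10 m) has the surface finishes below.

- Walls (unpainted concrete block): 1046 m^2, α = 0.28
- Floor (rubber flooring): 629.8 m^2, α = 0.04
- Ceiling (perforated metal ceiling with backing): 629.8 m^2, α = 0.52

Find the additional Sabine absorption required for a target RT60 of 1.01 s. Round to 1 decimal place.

A₁ = Σ Sᵢαᵢ = 1046*0.28 + 629.8*0.04 + 629.8*0.52 = 645.568 sabins.
V = 6298 m³. Required absorption A₂ = 0.161 × 6298 / 1.01 = 1003.939 sabins.
Additional absorption ΔA = 1003.939 − 645.568 = 358.4 sabins.

358.4 sabins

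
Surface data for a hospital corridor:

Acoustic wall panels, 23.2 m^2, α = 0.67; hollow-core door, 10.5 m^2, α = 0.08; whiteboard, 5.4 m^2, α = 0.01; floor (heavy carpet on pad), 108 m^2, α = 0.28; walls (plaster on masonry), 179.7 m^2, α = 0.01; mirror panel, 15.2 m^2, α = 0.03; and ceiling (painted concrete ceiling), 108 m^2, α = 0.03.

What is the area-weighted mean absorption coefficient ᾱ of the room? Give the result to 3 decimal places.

0.116

S = Σ Sᵢ = 23.2 + 10.5 + 5.4 + 108 + 179.7 + 15.2 + 108 = 450.0 m^2.
A = 23.2×0.67 + 10.5×0.08 + 5.4×0.01 + 108×0.28 + 179.7×0.01 + 15.2×0.03 + 108×0.03 = 52.171 sabins.
ᾱ = A/S = 0.116.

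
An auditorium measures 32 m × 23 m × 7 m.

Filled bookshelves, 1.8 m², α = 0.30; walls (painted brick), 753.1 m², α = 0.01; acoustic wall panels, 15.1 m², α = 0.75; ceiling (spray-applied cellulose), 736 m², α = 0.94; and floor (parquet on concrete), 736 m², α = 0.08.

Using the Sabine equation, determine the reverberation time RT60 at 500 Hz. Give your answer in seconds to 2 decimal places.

Total absorption A = 1.8*0.30 + 753.1*0.01 + 15.1*0.75 + 736*0.94 + 736*0.08
  = 0.540 + 7.531 + 11.325 + 691.840 + 58.880 = 770.116 m² sabins.
Room volume: 5152 m³.
Sabine: RT60 = 0.161 × 5152 / 770.116 = 1.08 s.

1.08 seconds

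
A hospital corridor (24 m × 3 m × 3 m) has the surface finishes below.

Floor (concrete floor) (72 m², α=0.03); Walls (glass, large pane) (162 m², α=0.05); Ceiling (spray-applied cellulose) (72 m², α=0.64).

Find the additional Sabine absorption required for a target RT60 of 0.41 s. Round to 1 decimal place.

28.5 sabins

Total absorption A₁ = 72·0.03 + 162·0.05 + 72·0.64
  = 2.160 + 8.100 + 46.080 = 56.340 m² sabins.
Target A₂ = 0.161·216/0.41 = 84.820 sabins (V = 216 m³).
Additional absorption ΔA = 84.820 − 56.340 = 28.5 sabins.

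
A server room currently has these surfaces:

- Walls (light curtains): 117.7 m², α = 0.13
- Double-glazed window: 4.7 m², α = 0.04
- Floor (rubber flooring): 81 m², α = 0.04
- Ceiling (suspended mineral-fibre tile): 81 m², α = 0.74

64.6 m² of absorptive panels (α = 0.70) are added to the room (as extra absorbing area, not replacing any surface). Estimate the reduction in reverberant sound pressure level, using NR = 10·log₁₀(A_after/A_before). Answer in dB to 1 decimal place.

A_before = Σ Sᵢαᵢ = 117.7·0.13 + 4.7·0.04 + 81·0.04 + 81·0.74 = 78.669 sabins.
Treatment contributes 64.6·0.70 = 45.220 sabins.
New total A_after = 123.889 sabins.
Reduction = 10 log₁₀(A_after/A_before) = 10 log₁₀(1.5748) = 2.0 dB.

2.0 dB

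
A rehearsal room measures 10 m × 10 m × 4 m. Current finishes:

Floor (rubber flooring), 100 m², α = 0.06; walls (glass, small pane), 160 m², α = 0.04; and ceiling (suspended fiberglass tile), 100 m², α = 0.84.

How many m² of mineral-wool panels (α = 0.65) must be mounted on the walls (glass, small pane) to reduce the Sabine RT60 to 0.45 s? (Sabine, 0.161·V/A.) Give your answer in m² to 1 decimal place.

Equivalent absorption area: A₁ = 100×0.06 + 160×0.04 + 100×0.84 = 96.400 m².
Required A₂ = 0.161·400/0.45 = 143.111 sabins.
Absorption to add: 143.111 − 96.400 = 46.711 sabins.
Each m² of panel replacing the walls (glass, small pane) adds (0.65 − 0.04) = 0.61 sabins.
Area = ΔA/Δα = 46.711/0.61 = 76.6 m².

76.6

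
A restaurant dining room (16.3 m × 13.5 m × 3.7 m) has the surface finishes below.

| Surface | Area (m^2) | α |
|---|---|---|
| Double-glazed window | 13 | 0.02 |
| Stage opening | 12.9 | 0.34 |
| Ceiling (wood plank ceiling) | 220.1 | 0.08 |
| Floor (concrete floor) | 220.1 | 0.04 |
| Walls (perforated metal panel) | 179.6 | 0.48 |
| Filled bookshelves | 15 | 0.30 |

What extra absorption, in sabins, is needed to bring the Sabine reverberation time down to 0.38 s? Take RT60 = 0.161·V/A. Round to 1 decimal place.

Summing Sᵢαᵢ: 0.260 + 4.386 + 17.608 + 8.804 + 86.208 + 4.500 → A₁ = 121.766 sabins.
For T = 0.38 s, need A₂ = 0.161·V/T = 0.161·814.185/0.38 = 344.957 sabins.
Additional absorption ΔA = 344.957 − 121.766 = 223.2 sabins.

223.2 sabins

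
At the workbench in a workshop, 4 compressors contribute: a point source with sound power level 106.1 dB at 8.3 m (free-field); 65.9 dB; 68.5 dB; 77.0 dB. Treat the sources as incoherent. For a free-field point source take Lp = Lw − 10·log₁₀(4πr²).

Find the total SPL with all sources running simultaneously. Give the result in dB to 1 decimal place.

Source at 8.3 m: Lp = 106.1 − 10·log₁₀(4π·8.3²) = 106.1 − 10·log₁₀(865.697) = 76.7 dB.
Σ 10^(Lᵢ/10) = 1.079e+08.
Back to dB: 10·log₁₀ Σ = 80.3 dB.

80.3 dB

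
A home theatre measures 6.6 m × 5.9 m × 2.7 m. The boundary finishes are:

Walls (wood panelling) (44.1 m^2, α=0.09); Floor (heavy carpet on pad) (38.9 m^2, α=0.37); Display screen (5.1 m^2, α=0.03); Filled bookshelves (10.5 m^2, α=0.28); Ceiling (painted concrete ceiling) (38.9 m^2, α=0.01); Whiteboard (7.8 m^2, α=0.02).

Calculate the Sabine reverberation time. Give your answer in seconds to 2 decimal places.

A = Σ Sᵢαᵢ = 44.1·0.09 + 38.9·0.37 + 5.1·0.03 + 10.5·0.28 + 38.9·0.01 + 7.8·0.02 = 22.000 sabins.
Room volume: 105.138 m³.
T = 0.161 V/A = 0.161·105.138/22.000 = 0.77 s.

0.77 sec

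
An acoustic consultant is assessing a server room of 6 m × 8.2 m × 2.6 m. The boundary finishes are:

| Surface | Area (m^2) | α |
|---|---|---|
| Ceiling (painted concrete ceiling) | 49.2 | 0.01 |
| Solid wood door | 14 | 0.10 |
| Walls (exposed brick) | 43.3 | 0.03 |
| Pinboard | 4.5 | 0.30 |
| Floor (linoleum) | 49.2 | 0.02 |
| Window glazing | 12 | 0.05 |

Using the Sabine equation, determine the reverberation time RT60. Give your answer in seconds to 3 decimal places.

Total absorption A = 49.2×0.01 + 14×0.10 + 43.3×0.03 + 4.5×0.30 + 49.2×0.02 + 12×0.05
  = 0.492 + 1.400 + 1.299 + 1.350 + 0.984 + 0.600 = 6.125 m^2 sabins.
Volume V = 6 × 8.2 × 2.6 = 127.92 m³.
Sabine: RT60 = 0.161 × 127.92 / 6.125 = 3.362 s.

3.362 s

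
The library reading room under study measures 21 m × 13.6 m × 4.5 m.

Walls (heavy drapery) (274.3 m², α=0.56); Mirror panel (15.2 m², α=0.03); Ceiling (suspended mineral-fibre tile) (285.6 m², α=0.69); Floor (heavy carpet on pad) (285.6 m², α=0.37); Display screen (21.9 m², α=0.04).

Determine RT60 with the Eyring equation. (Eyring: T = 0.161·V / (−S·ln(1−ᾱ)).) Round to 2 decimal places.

S = Σ Sᵢ = 882.6 m².
Σ(Sᵢαᵢ) = 274.3·0.56 + 15.2·0.03 + 285.6·0.69 + 285.6·0.37 + 21.9·0.04 = 457.676.
Mean coefficient ᾱ = A/S = 0.5186.
−S·ln(1−ᾱ) = −882.6 × ln(1 − 0.5186) = 645.231.
V = 21 × 13.6 × 4.5 = 1285.2 m³.
RT60 = 0.161 × 1285.2 / 645.231 = 0.32 s.

0.32 s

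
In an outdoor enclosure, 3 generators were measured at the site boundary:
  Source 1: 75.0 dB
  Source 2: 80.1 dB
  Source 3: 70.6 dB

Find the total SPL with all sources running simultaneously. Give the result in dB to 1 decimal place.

Converting to relative power and adding: 10^(75.0/10) + 10^(80.1/10) + 10^(70.6/10) = 1.454e+08.
L_total = 10·log₁₀(1.454e+08) = 81.6 dB.

81.6 dB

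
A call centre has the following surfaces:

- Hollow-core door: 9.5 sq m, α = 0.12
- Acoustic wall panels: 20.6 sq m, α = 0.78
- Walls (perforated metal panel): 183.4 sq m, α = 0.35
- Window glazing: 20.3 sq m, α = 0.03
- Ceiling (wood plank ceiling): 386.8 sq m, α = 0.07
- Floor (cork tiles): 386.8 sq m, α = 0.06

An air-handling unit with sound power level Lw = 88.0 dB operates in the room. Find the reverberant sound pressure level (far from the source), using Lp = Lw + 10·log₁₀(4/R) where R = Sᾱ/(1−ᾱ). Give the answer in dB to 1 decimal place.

72.2 dB

Σ(Sᵢαᵢ) = 9.5×0.12 + 20.6×0.78 + 183.4×0.35 + 20.3×0.03 + 386.8×0.07 + 386.8×0.06 = 132.291; total area S = 1007.4 sq m.
ᾱ = 132.291/1007.4 = 0.1313; R = Sᾱ/(1−ᾱ) = 132.291/(1−0.1313) = 152.286 sq m.
Lp = 88.0 + 10·log₁₀(4/152.286) = 88.0 + (-15.81) = 72.2 dB.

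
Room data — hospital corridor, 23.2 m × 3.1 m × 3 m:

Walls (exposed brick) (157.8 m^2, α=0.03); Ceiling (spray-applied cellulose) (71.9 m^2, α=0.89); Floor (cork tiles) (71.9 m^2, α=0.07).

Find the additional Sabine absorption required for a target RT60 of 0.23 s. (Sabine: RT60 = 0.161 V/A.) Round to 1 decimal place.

Total absorption A₁ = 157.8·0.03 + 71.9·0.89 + 71.9·0.07
  = 4.734 + 63.991 + 5.033 = 73.758 m^2 sabins.
Target A₂ = 0.161·215.76/0.23 = 151.032 sabins (V = 215.76 m³).
Shortfall: 151.032 − 73.758 = 77.3 sabins.

77.3 sabins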